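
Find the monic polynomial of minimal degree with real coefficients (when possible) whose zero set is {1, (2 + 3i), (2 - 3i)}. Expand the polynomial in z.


The polynomial is p(z) = ∏_{α ∈ S} (z − α), where S = {1, (2 + 3i), (2 - 3i)}.
Expanding the product yields: p(z) = z^3 -5·z^2 + 17·z -13.
Note conjugate pairs combine to real quadratics: (z − (2+3i))(z − (2−3i)) = z² − 4z + 13.
The resulting polynomial has degree 3 and real coefficients as required.

p(z) = z^3 -5·z^2 + 17·z -13.


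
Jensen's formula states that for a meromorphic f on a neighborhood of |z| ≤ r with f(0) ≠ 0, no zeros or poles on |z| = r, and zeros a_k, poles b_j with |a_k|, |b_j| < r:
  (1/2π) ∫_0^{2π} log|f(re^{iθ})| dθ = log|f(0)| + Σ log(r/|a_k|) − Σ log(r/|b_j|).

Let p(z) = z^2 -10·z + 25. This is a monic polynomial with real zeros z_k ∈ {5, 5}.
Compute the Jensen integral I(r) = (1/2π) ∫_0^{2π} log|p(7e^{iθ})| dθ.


Zeros: 5, 5; r = 7.
Inside |z| < r: 5, 5. Outside (|z| ≥ r): ∅.
p(0) = 25, so log|p(0)| = log(25) = 3.2189.
Apply Jensen: I(r) = log|p(0)| + Σ_k log(r/|z_k|), summed over zeros inside |z| < r.
  log(r/|z_k|) for z_k = 5: log(7/5) = 0.3365
  log(r/|z_k|) for z_k = 5: log(7/5) = 0.3365
Sum over inside zeros: 0.6729.
I(r) = log|p(0)| + (inside sum) = 3.2189 + 0.6729 = 3.8918.
Closed form (all zeros inside, monic): I(r) = n·log(r) = 2·log(7) = 3.8918. ✓

I(r) ≈ 3.8918.


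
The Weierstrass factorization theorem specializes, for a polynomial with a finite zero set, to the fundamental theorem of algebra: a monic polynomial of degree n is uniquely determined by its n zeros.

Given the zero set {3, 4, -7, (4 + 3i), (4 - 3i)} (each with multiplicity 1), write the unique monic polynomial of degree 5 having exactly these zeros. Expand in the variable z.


The polynomial is p(z) = ∏_{α ∈ S} (z − α), where S = {3, 4, -7, (4 + 3i), (4 - 3i)}.
Expanding the product yields: p(z) = z^5 -8·z^4 -12·z^3 + 380·z^2 -1597·z + 2100.
Note conjugate pairs combine to real quadratics: (z − (4+3i))(z − (4−3i)) = z² − 8z + 25.
The resulting polynomial has degree 5 and real coefficients as required.

p(z) = z^5 -8·z^4 -12·z^3 + 380·z^2 -1597·z + 2100.


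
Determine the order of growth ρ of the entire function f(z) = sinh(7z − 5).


sinh(w) is a linear combination of e^{iw} and e^{−iw} (or e^w, e^{−w} in the hyperbolic case), so |sinh(w)| ≤ e^{|w|}. With w = 7z − 5, |w| ≤ 7|z| + 5 = 7r + 5 on |z| = r, giving M(r) ≤ e^{7r + 5}, so ρ ≤ 1. On a suitable ray (z = it for sin/cos; z = t for sinh/cosh, t real → ∞), |sinh(7z − 5)| grows like e^{7|t|}/2, so ρ ≥ 1. Hence ρ = 1.
Therefore ρ = 1.

Order ρ = 1.


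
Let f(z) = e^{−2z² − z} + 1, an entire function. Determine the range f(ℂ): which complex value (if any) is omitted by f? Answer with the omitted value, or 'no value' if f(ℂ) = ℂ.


Little Picard bounds the complement of f(ℂ) to at most one point.
The exponent g(z) = −2z² − z is a nonconstant polynomial, hence surjective onto ℂ. So e^{g(z)} takes every value in {e^w : w ∈ ℂ} = ℂ ∖ {0}. Adding 1 shifts the range to ℂ ∖ {1}. f omits exactly 1.

Omitted value: 1.


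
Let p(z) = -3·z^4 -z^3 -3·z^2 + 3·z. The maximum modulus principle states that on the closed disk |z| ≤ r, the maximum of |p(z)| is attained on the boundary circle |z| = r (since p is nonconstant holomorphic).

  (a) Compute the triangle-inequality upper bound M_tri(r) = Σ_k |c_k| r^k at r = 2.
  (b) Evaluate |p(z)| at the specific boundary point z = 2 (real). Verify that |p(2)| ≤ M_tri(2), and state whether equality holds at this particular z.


Coefficients: c_0 = 0, c_1 = 3, c_2 = -3, c_3 = -1, c_4 = -3. Radius r = 2.
Part (a). Triangle bound: M_tri(r) = Σ_k |c_k| r^k
  = |0|·2^0 + |3|·2^1 + |-3|·2^2 + |-1|·2^3 + |-3|·2^4
  = 0 + 6 + 12 + 8 + 48 = 74.
This bounds M(r) := max_{|z|=r} |p(z)| from above; equality holds iff all terms c_k z^k can be made to align in phase at a single z on |z|=r.
Part (b). At z = 2 (real, on the circle |z| = r):
  p(2) = (0)·2^0 + (3)·2^1 + (-3)·2^2 + (-1)·2^3 + (-3)·2^4 = -62.
  |p(2)| = 62.
Check: |p(2)| = 62 ≤ 74 = M_tri(2). ✓ Equality does not hold at z = 2 (the coefficients have mixed signs, so the terms do not all align in phase there).

M_tri(2) = 74; |p(2)| = 62; equality at z=2: no.


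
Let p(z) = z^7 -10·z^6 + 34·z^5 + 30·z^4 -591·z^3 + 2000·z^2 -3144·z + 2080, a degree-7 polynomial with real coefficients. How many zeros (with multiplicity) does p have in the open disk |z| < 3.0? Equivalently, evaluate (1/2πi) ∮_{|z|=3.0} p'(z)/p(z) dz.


The zeros of p are: (3 + 2i), (3 - 2i), -4, (2 + 2i), (2 - 2i), (2 + 1i), (2 - 1i).
Their magnitudes are: 3.606, 3.606, 4, 2.828, 2.828, 2.236, 2.236.
Zeros with |z| < R = 3.0: (2 + 2i), (2 - 2i), (2 + 1i), (2 - 1i).
Count = 4.
By the argument principle, (1/2πi) ∮_{|z|=R} p'(z)/p(z) dz equals exactly this count.

Number of zeros inside |z| < 3.0: 4.


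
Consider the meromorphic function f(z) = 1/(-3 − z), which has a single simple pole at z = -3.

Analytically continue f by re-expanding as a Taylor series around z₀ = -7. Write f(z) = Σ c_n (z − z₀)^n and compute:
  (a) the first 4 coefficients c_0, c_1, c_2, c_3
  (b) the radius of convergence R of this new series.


Let w = z − z₀, so z = z₀ + w.
Then -3 − z = -3 − (z₀ + w) = (-3 − z₀) − w = 4 − w.
f(z) = 1/(4 − w) = (1/(4)) · 1/(1 − w/(4)) = Σ_{n≥0} w^n / (4)^(n+1).
So c_n = 1/(4)^(n+1):
  c_0 = 1/(4)^1 = 1/4.
  c_1 = 1/(4)^2 = 1/16.
  c_2 = 1/(4)^3 = 1/64.
  c_3 = 1/(4)^4 = 1/256.
The series is valid for |w/d| < 1, i.e. |z − z₀| < |d|.
Radius of convergence: R = |-3 − z₀| = |4| = 4 (distance from z₀ to the singularity z = -3).

c_0 = 1/4, c_1 = 1/16, c_2 = 1/64, c_3 = 1/256; R = 4.


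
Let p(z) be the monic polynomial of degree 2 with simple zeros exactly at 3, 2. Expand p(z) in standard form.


The polynomial is p(z) = ∏_{α ∈ S} (z − α), where S = {3, 2}.
Expanding the product yields: p(z) = z^2 -5·z + 6.
The resulting polynomial has degree 2 and real coefficients as required.

p(z) = z^2 -5·z + 6.


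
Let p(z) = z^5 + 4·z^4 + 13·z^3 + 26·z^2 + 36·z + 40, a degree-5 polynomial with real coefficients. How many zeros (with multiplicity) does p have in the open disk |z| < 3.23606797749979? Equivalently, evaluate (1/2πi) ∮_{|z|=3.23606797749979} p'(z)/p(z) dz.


The zeros of p are: (0 + 2i), (0 - 2i), (-1 + 2i), (-1 - 2i), -2.
Their magnitudes are: 2, 2, 2.236, 2.236, 2.
Zeros with |z| < R = 3.23606797749979: (0 + 2i), (0 - 2i), (-1 + 2i), (-1 - 2i), -2.
Count = 5.
By the argument principle, (1/2πi) ∮_{|z|=R} p'(z)/p(z) dz equals exactly this count.

Number of zeros inside |z| < 3.23606797749979: 5.


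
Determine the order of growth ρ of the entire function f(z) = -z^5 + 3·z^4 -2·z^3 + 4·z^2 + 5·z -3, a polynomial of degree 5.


|f(z)| ≤ Σ|c_k|·r^k = O(r^5) as r → ∞. Polynomial growth is O(e^{r^ε}) for every ε > 0 (since r^5/e^{r^ε} → 0), so ρ ≤ ε for all ε > 0, i.e. ρ = 0. Every nonconstant polynomial has order 0.
Therefore ρ = 0.

Order ρ = 0.


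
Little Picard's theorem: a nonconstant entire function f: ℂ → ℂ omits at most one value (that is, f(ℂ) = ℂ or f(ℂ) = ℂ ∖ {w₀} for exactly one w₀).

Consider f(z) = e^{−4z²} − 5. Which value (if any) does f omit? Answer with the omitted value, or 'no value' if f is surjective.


Little Picard bounds the complement of f(ℂ) to at most one point.
The exponent g(z) = −4z² is a nonconstant polynomial, hence surjective onto ℂ. So e^{g(z)} takes every value in {e^w : w ∈ ℂ} = ℂ ∖ {0}. Adding -5 shifts the range to ℂ ∖ {-5}. f omits exactly -5.

Omitted value: -5.


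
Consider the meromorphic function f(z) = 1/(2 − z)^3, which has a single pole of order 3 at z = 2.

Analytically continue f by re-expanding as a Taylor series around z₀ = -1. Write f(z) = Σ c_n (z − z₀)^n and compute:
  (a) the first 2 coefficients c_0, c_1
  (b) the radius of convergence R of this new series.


Let w = z − z₀, so z = z₀ + w.
Then 2 − z = 2 − (z₀ + w) = (2 − z₀) − w = 3 − w.
f(z) = 1/(3 − w)^3 = (1/(3)^3) · (1 − w/(3))^{−3}.
By the binomial series (1−u)^{−3} = Σ_{n≥0} C(n+2, 2) u^n for |u|<1, with u = w/(3):
  c_n = C(n+2, 2) / (3)^(n+3).
  c_0 = 1/(3)^3 = 1/27.
  c_1 = 3/(3)^4 = 1/27.
The series is valid for |w/d| < 1, i.e. |z − z₀| < |d|.
Radius of convergence: R = |2 − z₀| = |3| = 3 (distance from z₀ to the singularity z = 2).

c_0 = 1/27, c_1 = 1/27; R = 3.


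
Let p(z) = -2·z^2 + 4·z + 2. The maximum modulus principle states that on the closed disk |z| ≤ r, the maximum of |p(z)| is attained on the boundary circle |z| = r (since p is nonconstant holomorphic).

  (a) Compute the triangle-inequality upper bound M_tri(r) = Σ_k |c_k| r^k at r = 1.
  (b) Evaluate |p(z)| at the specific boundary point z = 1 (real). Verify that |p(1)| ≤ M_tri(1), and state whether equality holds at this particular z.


Coefficients: c_0 = 2, c_1 = 4, c_2 = -2. Radius r = 1.
Part (a). Triangle bound: M_tri(r) = Σ_k |c_k| r^k
  = |2|·1^0 + |4|·1^1 + |-2|·1^2
  = 2 + 4 + 2 = 8.
This bounds M(r) := max_{|z|=r} |p(z)| from above; equality holds iff all terms c_k z^k can be made to align in phase at a single z on |z|=r.
Part (b). At z = 1 (real, on the circle |z| = r):
  p(1) = (2)·1^0 + (4)·1^1 + (-2)·1^2 = 4.
  |p(1)| = 4.
Check: |p(1)| = 4 ≤ 8 = M_tri(1). ✓ Equality does not hold at z = 1 (the coefficients have mixed signs, so the terms do not all align in phase there).

M_tri(1) = 8; |p(1)| = 4; equality at z=1: no.


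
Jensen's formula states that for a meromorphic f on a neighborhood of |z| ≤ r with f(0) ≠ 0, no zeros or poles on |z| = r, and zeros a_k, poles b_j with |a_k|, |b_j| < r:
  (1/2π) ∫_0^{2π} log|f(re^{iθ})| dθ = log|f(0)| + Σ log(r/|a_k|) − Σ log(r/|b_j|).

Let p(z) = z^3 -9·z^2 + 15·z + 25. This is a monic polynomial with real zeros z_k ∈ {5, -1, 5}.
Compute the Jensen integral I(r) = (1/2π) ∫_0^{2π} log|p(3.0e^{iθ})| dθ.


Zeros: -1, 5, 5; r = 3.0.
Inside |z| < r: -1. Outside (|z| ≥ r): 5, 5.
p(0) = 25, so log|p(0)| = log(25) = 3.2189.
Apply Jensen: I(r) = log|p(0)| + Σ_k log(r/|z_k|), summed over zeros inside |z| < r.
  log(r/|z_k|) for z_k = -1: log(3.0/1) = 1.0986
  Outside zeros (5, 5) contribute nothing to the Jensen sum.
Sum over inside zeros: 1.0986.
I(r) = log|p(0)| + (inside sum) = 3.2189 + 1.0986 = 4.3175.
Note: since some zeros are outside |z| ≤ r, the simplified n·log(r) form does NOT apply — only the inside zeros contribute.

I(r) ≈ 4.3175.


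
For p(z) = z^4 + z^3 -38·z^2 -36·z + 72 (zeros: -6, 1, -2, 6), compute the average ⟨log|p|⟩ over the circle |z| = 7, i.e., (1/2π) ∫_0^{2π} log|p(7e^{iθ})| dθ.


Zeros: -6, -2, 1, 6; r = 7.
Inside |z| < r: -6, -2, 1, 6. Outside (|z| ≥ r): ∅.
p(0) = 72, so log|p(0)| = log(72) = 4.2767.
Apply Jensen: I(r) = log|p(0)| + Σ_k log(r/|z_k|), summed over zeros inside |z| < r.
  log(r/|z_k|) for z_k = -6: log(7/6) = 0.1542
  log(r/|z_k|) for z_k = 1: log(7/1) = 1.9459
  log(r/|z_k|) for z_k = -2: log(7/2) = 1.2528
  log(r/|z_k|) for z_k = 6: log(7/6) = 0.1542
Sum over inside zeros: 3.5070.
I(r) = log|p(0)| + (inside sum) = 4.2767 + 3.5070 = 7.7836.
Closed form (all zeros inside, monic): I(r) = n·log(r) = 4·log(7) = 7.7836. ✓

I(r) ≈ 7.7836.


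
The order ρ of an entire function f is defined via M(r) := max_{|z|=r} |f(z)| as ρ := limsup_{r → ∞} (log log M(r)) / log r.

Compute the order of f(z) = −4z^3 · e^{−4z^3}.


M(r) = max_{|z|=r} |-4|·|z|^3·|e^{−4z^3}| = 4·r^3 · e^{4r^3} (the factors attain their maxima compatibly on |z|=r). Then log M(r) = log 4 + 3·log r + 4r^3, dominated by the last term, so log log M(r) ~ 3·log r. The polynomial factor -4z^3 contributes only a log r term and does not affect the order. ρ = 3.
Therefore ρ = 3.

Order ρ = 3.


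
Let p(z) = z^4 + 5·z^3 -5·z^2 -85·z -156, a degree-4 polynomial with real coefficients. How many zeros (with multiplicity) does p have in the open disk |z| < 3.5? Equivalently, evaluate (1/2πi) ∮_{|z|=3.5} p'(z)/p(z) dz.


The zeros of p are: -3, (-3 + 2i), (-3 - 2i), 4.
Their magnitudes are: 3, 3.606, 3.606, 4.
Zeros with |z| < R = 3.5: -3.
Count = 1.
By the argument principle, (1/2πi) ∮_{|z|=R} p'(z)/p(z) dz equals exactly this count.

Number of zeros inside |z| < 3.5: 1.


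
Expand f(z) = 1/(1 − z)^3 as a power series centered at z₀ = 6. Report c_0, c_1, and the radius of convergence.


Let w = z − z₀, so z = z₀ + w.
Then 1 − z = 1 − (z₀ + w) = (1 − z₀) − w = -5 − w.
f(z) = 1/(-5 − w)^3 = (1/(-5)^3) · (1 − w/(-5))^{−3}.
By the binomial series (1−u)^{−3} = Σ_{n≥0} C(n+2, 2) u^n for |u|<1, with u = w/(-5):
  c_n = C(n+2, 2) / (-5)^(n+3).
  c_0 = 1/(-5)^3 = -1/125.
  c_1 = 3/(-5)^4 = 3/625.
The series is valid for |w/d| < 1, i.e. |z − z₀| < |d|.
Radius of convergence: R = |1 − z₀| = |-5| = 5 (distance from z₀ to the singularity z = 1).

c_0 = -1/125, c_1 = 3/625; R = 5.


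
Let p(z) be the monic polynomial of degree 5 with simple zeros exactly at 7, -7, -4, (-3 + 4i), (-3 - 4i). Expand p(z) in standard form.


The polynomial is p(z) = ∏_{α ∈ S} (z − α), where S = {7, -7, -4, (-3 + 4i), (-3 - 4i)}.
Expanding the product yields: p(z) = z^5 + 10·z^4 -390·z^2 -2401·z -4900.
Note conjugate pairs combine to real quadratics: (z − (-3+4i))(z − (-3−4i)) = z² + 6z + 25.
The resulting polynomial has degree 5 and real coefficients as required.

p(z) = z^5 + 10·z^4 -390·z^2 -2401·z -4900.


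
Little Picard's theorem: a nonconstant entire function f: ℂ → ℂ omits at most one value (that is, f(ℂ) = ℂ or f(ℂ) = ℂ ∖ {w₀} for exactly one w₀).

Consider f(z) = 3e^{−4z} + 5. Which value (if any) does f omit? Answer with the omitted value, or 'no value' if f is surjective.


Little Picard bounds the complement of f(ℂ) to at most one point.
e^{−4z} is never zero on ℂ, so 3·e^{−4z} takes every value in ℂ ∖ {0}. Adding 5 shifts the range to ℂ ∖ {5}. Thus f omits exactly the value 5.

Omitted value: 5.


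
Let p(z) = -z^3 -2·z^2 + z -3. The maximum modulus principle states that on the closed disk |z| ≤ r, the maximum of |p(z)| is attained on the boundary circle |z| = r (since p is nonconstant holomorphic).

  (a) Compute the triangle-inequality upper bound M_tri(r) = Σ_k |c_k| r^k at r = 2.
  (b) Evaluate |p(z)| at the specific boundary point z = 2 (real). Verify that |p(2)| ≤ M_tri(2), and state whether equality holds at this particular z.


Coefficients: c_0 = -3, c_1 = 1, c_2 = -2, c_3 = -1. Radius r = 2.
Part (a). Triangle bound: M_tri(r) = Σ_k |c_k| r^k
  = |-3|·2^0 + |1|·2^1 + |-2|·2^2 + |-1|·2^3
  = 3 + 2 + 8 + 8 = 21.
This bounds M(r) := max_{|z|=r} |p(z)| from above; equality holds iff all terms c_k z^k can be made to align in phase at a single z on |z|=r.
Part (b). At z = 2 (real, on the circle |z| = r):
  p(2) = (-3)·2^0 + (1)·2^1 + (-2)·2^2 + (-1)·2^3 = -17.
  |p(2)| = 17.
Check: |p(2)| = 17 ≤ 21 = M_tri(2). ✓ Equality does not hold at z = 2 (the coefficients have mixed signs, so the terms do not all align in phase there).

M_tri(2) = 21; |p(2)| = 17; equality at z=2: no.


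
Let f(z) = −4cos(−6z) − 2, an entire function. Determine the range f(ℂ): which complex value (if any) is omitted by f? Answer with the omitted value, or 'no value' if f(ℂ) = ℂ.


Little Picard bounds the complement of f(ℂ) to at most one point.
cos is entire and surjective onto ℂ: for every w ∈ ℂ, cos(ζ) = w has a solution ζ ∈ ℂ (e.g., via the complex inverse arccos). With ζ = −6z this gives z = ζ/(-6). Then -4·cos(−6z) takes every value in -4·ℂ = ℂ, and adding -2 is a bijection of ℂ. So f is surjective and omits no value. (Note: only on the real line is cos bounded by [−1, 1].)

Omitted value: no value.


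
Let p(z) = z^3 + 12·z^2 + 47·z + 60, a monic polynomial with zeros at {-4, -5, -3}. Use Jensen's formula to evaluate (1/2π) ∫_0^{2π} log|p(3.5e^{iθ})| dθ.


Zeros: -5, -4, -3; r = 3.5.
Inside |z| < r: -3. Outside (|z| ≥ r): -5, -4.
p(0) = 60, so log|p(0)| = log(60) = 4.0943.
Apply Jensen: I(r) = log|p(0)| + Σ_k log(r/|z_k|), summed over zeros inside |z| < r.
  log(r/|z_k|) for z_k = -3: log(3.5/3) = 0.1542
  Outside zeros (-5, -4) contribute nothing to the Jensen sum.
Sum over inside zeros: 0.1542.
I(r) = log|p(0)| + (inside sum) = 4.0943 + 0.1542 = 4.2485.
Note: since some zeros are outside |z| ≤ r, the simplified n·log(r) form does NOT apply — only the inside zeros contribute.

I(r) ≈ 4.2485.


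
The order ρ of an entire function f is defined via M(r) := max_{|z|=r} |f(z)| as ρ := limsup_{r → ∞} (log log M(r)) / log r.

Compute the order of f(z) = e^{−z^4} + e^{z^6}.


Each summand is entire of order 4 and 6 respectively (as in the single-exponential case). The order of a sum is at most the max of the orders, so ρ ≤ 6. For the lower bound: on |z|=r choose arg z so that 1z^6 is real positive; then |e^{1z^6}| = e^{1r^6} while |e^{-1z^4}| ≤ e^{1r^4} = o(e^{1r^6}). So |f| ≥ e^{1r^6}(1 − o(1)) and ρ ≥ 6. Hence ρ = max(4, 6) = 6.
Therefore ρ = 6.

Order ρ = 6.


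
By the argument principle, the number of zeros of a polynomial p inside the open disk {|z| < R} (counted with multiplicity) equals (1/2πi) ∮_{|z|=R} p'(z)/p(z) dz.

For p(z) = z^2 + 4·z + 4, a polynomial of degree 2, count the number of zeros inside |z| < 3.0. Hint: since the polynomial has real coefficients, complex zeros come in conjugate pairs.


The zeros of p are: -2, -2.
Their magnitudes are: 2, 2.
Zeros with |z| < R = 3.0: -2, -2.
Count = 2.
By the argument principle, (1/2πi) ∮_{|z|=R} p'(z)/p(z) dz equals exactly this count.

Number of zeros inside |z| < 3.0: 2.


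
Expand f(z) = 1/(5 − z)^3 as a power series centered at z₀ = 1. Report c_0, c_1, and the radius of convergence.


Let w = z − z₀, so z = z₀ + w.
Then 5 − z = 5 − (z₀ + w) = (5 − z₀) − w = 4 − w.
f(z) = 1/(4 − w)^3 = (1/(4)^3) · (1 − w/(4))^{−3}.
By the binomial series (1−u)^{−3} = Σ_{n≥0} C(n+2, 2) u^n for |u|<1, with u = w/(4):
  c_n = C(n+2, 2) / (4)^(n+3).
  c_0 = 1/(4)^3 = 1/64.
  c_1 = 3/(4)^4 = 3/256.
The series is valid for |w/d| < 1, i.e. |z − z₀| < |d|.
Radius of convergence: R = |5 − z₀| = |4| = 4 (distance from z₀ to the singularity z = 5).

c_0 = 1/64, c_1 = 3/256; R = 4.


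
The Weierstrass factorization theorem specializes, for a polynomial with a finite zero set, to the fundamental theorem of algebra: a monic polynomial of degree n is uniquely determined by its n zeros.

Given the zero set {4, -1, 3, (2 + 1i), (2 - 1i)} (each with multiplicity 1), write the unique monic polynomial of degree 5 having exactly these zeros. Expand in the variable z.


The polynomial is p(z) = ∏_{α ∈ S} (z − α), where S = {4, -1, 3, (2 + 1i), (2 - 1i)}.
Expanding the product yields: p(z) = z^5 -10·z^4 + 34·z^3 -38·z^2 -23·z + 60.
Note conjugate pairs combine to real quadratics: (z − (2+1i))(z − (2−1i)) = z² − 4z + 5.
The resulting polynomial has degree 5 and real coefficients as required.

p(z) = z^5 -10·z^4 + 34·z^3 -38·z^2 -23·z + 60.


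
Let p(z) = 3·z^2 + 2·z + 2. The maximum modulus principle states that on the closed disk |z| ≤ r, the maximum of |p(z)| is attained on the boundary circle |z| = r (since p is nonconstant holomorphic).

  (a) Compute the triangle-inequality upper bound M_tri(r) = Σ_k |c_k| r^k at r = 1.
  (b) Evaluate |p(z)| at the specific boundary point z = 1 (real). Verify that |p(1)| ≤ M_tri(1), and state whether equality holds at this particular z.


Coefficients: c_0 = 2, c_1 = 2, c_2 = 3. Radius r = 1.
Part (a). Triangle bound: M_tri(r) = Σ_k |c_k| r^k
  = |2|·1^0 + |2|·1^1 + |3|·1^2
  = 2 + 2 + 3 = 7.
This bounds M(r) := max_{|z|=r} |p(z)| from above; equality holds iff all terms c_k z^k can be made to align in phase at a single z on |z|=r.
Part (b). At z = 1 (real, on the circle |z| = r):
  p(1) = (2)·1^0 + (2)·1^1 + (3)·1^2 = 7.
  |p(1)| = 7.
Since all nonzero coefficients share the same sign, |p(1)| = 7 = M_tri(1); the triangle bound is attained at z = 1, so in fact M(r) = 7.

M_tri(1) = 7; |p(1)| = 7; equality at z=1: yes.


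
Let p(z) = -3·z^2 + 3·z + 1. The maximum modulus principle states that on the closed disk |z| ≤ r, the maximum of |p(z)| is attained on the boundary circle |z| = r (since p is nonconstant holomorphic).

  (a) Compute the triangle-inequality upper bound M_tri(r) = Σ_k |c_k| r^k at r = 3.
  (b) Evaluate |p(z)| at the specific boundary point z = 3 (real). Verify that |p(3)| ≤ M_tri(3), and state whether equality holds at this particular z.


Coefficients: c_0 = 1, c_1 = 3, c_2 = -3. Radius r = 3.
Part (a). Triangle bound: M_tri(r) = Σ_k |c_k| r^k
  = |1|·3^0 + |3|·3^1 + |-3|·3^2
  = 1 + 9 + 27 = 37.
This bounds M(r) := max_{|z|=r} |p(z)| from above; equality holds iff all terms c_k z^k can be made to align in phase at a single z on |z|=r.
Part (b). At z = 3 (real, on the circle |z| = r):
  p(3) = (1)·3^0 + (3)·3^1 + (-3)·3^2 = -17.
  |p(3)| = 17.
Check: |p(3)| = 17 ≤ 37 = M_tri(3). ✓ Equality does not hold at z = 3 (the coefficients have mixed signs, so the terms do not all align in phase there).

M_tri(3) = 37; |p(3)| = 17; equality at z=3: no.


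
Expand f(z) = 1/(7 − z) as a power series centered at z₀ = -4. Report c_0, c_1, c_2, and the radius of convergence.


Let w = z − z₀, so z = z₀ + w.
Then 7 − z = 7 − (z₀ + w) = (7 − z₀) − w = 11 − w.
f(z) = 1/(11 − w) = (1/(11)) · 1/(1 − w/(11)) = Σ_{n≥0} w^n / (11)^(n+1).
So c_n = 1/(11)^(n+1):
  c_0 = 1/(11)^1 = 1/11.
  c_1 = 1/(11)^2 = 1/121.
  c_2 = 1/(11)^3 = 1/1331.
The series is valid for |w/d| < 1, i.e. |z − z₀| < |d|.
Radius of convergence: R = |7 − z₀| = |11| = 11 (distance from z₀ to the singularity z = 7).

c_0 = 1/11, c_1 = 1/121, c_2 = 1/1331; R = 11.


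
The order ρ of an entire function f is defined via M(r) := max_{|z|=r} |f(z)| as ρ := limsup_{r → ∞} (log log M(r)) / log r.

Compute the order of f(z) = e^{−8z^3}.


|e^{−8z^3}| = e^{Re(-8·z^3) + 0} ≤ e^{8|z|^3 + 0} = e^{8r^3 + 0} on |z| = r, so ρ ≤ 3. Choosing z on |z|=r so that -8·z^3 is real positive (always possible by picking arg z appropriately) gives |f(z)| = e^{8r^3 + 0}, matching the bound. The additive constant 0 does not affect log log M(r) ~ 3·log r. Hence ρ = 3.
Therefore ρ = 3.

Order ρ = 3.


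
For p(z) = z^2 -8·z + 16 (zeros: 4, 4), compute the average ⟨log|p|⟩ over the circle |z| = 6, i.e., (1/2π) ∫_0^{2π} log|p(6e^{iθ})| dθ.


Zeros: 4, 4; r = 6.
Inside |z| < r: 4, 4. Outside (|z| ≥ r): ∅.
p(0) = 16, so log|p(0)| = log(16) = 2.7726.
Apply Jensen: I(r) = log|p(0)| + Σ_k log(r/|z_k|), summed over zeros inside |z| < r.
  log(r/|z_k|) for z_k = 4: log(6/4) = 0.4055
  log(r/|z_k|) for z_k = 4: log(6/4) = 0.4055
Sum over inside zeros: 0.8109.
I(r) = log|p(0)| + (inside sum) = 2.7726 + 0.8109 = 3.5835.
Closed form (all zeros inside, monic): I(r) = n·log(r) = 2·log(6) = 3.5835. ✓

I(r) ≈ 3.5835.


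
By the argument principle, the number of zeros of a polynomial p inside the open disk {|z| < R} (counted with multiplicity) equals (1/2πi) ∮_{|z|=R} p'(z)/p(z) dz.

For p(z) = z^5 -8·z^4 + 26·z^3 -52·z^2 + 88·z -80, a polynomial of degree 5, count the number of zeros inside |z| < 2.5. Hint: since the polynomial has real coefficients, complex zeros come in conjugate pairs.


The zeros of p are: (0 + 2i), (0 - 2i), (3 + 1i), (3 - 1i), 2.
Their magnitudes are: 2, 2, 3.162, 3.162, 2.
Zeros with |z| < R = 2.5: (0 + 2i), (0 - 2i), 2.
Count = 3.
By the argument principle, (1/2πi) ∮_{|z|=R} p'(z)/p(z) dz equals exactly this count.

Number of zeros inside |z| < 2.5: 3.


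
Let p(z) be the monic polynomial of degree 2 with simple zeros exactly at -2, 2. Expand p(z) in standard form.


The polynomial is p(z) = ∏_{α ∈ S} (z − α), where S = {-2, 2}.
Expanding the product yields: p(z) = z^2 -4.
The resulting polynomial has degree 2 and real coefficients as required.

p(z) = z^2 -4.


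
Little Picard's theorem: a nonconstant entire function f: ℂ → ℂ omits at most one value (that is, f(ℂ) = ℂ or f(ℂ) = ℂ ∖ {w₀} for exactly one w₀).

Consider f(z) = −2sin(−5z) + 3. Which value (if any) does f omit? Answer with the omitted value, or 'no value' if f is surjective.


Little Picard bounds the complement of f(ℂ) to at most one point.
sin is entire and surjective onto ℂ: for every w ∈ ℂ, sin(ζ) = w has a solution ζ ∈ ℂ (e.g., via the complex inverse arcsin). With ζ = −5z this gives z = ζ/(-5). Then -2·sin(−5z) takes every value in -2·ℂ = ℂ, and adding 3 is a bijection of ℂ. So f is surjective and omits no value. (Note: only on the real line is sin bounded by [−1, 1].)

Omitted value: no value.


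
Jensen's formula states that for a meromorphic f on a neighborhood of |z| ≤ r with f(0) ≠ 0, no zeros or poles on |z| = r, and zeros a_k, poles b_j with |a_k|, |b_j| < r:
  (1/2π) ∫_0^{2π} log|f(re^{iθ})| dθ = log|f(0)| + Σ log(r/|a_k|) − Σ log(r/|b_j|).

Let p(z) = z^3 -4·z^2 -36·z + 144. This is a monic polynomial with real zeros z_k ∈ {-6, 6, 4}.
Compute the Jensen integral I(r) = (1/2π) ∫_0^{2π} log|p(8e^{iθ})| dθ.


Zeros: -6, 4, 6; r = 8.
Inside |z| < r: -6, 4, 6. Outside (|z| ≥ r): ∅.
p(0) = 144, so log|p(0)| = log(144) = 4.9698.
Apply Jensen: I(r) = log|p(0)| + Σ_k log(r/|z_k|), summed over zeros inside |z| < r.
  log(r/|z_k|) for z_k = -6: log(8/6) = 0.2877
  log(r/|z_k|) for z_k = 6: log(8/6) = 0.2877
  log(r/|z_k|) for z_k = 4: log(8/4) = 0.6931
Sum over inside zeros: 1.2685.
I(r) = log|p(0)| + (inside sum) = 4.9698 + 1.2685 = 6.2383.
Closed form (all zeros inside, monic): I(r) = n·log(r) = 3·log(8) = 6.2383. ✓

I(r) ≈ 6.2383.


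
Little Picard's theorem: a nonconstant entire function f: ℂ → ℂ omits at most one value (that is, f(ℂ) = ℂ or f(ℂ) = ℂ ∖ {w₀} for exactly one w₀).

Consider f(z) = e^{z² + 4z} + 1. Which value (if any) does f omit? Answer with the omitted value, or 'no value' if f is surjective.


Little Picard bounds the complement of f(ℂ) to at most one point.
The exponent g(z) = z² + 4z is a nonconstant polynomial, hence surjective onto ℂ. So e^{g(z)} takes every value in {e^w : w ∈ ℂ} = ℂ ∖ {0}. Adding 1 shifts the range to ℂ ∖ {1}. f omits exactly 1.

Omitted value: 1.


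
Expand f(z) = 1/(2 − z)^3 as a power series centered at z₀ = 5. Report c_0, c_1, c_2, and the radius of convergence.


Let w = z − z₀, so z = z₀ + w.
Then 2 − z = 2 − (z₀ + w) = (2 − z₀) − w = -3 − w.
f(z) = 1/(-3 − w)^3 = (1/(-3)^3) · (1 − w/(-3))^{−3}.
By the binomial series (1−u)^{−3} = Σ_{n≥0} C(n+2, 2) u^n for |u|<1, with u = w/(-3):
  c_n = C(n+2, 2) / (-3)^(n+3).
  c_0 = 1/(-3)^3 = -1/27.
  c_1 = 3/(-3)^4 = 1/27.
  c_2 = 6/(-3)^5 = -2/81.
The series is valid for |w/d| < 1, i.e. |z − z₀| < |d|.
Radius of convergence: R = |2 − z₀| = |-3| = 3 (distance from z₀ to the singularity z = 2).

c_0 = -1/27, c_1 = 1/27, c_2 = -2/81; R = 3.


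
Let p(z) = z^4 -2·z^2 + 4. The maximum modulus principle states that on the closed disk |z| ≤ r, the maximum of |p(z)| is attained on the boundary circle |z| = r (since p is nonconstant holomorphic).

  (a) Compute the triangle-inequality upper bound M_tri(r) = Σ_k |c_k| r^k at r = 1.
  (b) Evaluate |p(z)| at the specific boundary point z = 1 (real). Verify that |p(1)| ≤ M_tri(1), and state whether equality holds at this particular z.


Coefficients: c_0 = 4, c_1 = 0, c_2 = -2, c_3 = 0, c_4 = 1. Radius r = 1.
Part (a). Triangle bound: M_tri(r) = Σ_k |c_k| r^k
  = |4|·1^0 + |0|·1^1 + |-2|·1^2 + |0|·1^3 + |1|·1^4
  = 4 + 0 + 2 + 0 + 1 = 7.
This bounds M(r) := max_{|z|=r} |p(z)| from above; equality holds iff all terms c_k z^k can be made to align in phase at a single z on |z|=r.
Part (b). At z = 1 (real, on the circle |z| = r):
  p(1) = (4)·1^0 + (0)·1^1 + (-2)·1^2 + (0)·1^3 + (1)·1^4 = 3.
  |p(1)| = 3.
Check: |p(1)| = 3 ≤ 7 = M_tri(1). ✓ Equality does not hold at z = 1 (the coefficients have mixed signs, so the terms do not all align in phase there).

M_tri(1) = 7; |p(1)| = 3; equality at z=1: no.


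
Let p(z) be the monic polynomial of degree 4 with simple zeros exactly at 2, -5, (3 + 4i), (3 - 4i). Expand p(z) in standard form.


The polynomial is p(z) = ∏_{α ∈ S} (z − α), where S = {2, -5, (3 + 4i), (3 - 4i)}.
Expanding the product yields: p(z) = z^4 -3·z^3 -3·z^2 + 135·z -250.
Note conjugate pairs combine to real quadratics: (z − (3+4i))(z − (3−4i)) = z² − 6z + 25.
The resulting polynomial has degree 4 and real coefficients as required.

p(z) = z^4 -3·z^3 -3·z^2 + 135·z -250.


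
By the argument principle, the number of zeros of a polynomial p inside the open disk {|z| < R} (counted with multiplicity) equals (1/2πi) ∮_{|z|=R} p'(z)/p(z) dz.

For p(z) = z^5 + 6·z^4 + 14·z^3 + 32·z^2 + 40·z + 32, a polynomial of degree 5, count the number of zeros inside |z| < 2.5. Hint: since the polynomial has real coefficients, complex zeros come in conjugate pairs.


The zeros of p are: (0 + 2i), (0 - 2i), -4, (-1 + 1i), (-1 - 1i).
Their magnitudes are: 2, 2, 4, 1.414, 1.414.
Zeros with |z| < R = 2.5: (0 + 2i), (0 - 2i), (-1 + 1i), (-1 - 1i).
Count = 4.
By the argument principle, (1/2πi) ∮_{|z|=R} p'(z)/p(z) dz equals exactly this count.

Number of zeros inside |z| < 2.5: 4.


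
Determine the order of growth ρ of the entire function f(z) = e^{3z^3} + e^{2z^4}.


Each summand is entire of order 3 and 4 respectively (as in the single-exponential case). The order of a sum is at most the max of the orders, so ρ ≤ 4. For the lower bound: on |z|=r choose arg z so that 2z^4 is real positive; then |e^{2z^4}| = e^{2r^4} while |e^{3z^3}| ≤ e^{3r^3} = o(e^{2r^4}). So |f| ≥ e^{2r^4}(1 − o(1)) and ρ ≥ 4. Hence ρ = max(3, 4) = 4.
Therefore ρ = 4.

Order ρ = 4.


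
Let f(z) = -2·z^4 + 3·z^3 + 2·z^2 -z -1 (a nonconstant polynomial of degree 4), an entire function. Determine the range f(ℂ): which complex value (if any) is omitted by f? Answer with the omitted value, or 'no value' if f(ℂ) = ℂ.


Little Picard bounds the complement of f(ℂ) to at most one point.
For every w ∈ ℂ, the equation p(z) − w = 0 is a nonconstant polynomial in z and hence has at least one root by the fundamental theorem of algebra. So p is surjective onto ℂ, omitting no value.

Omitted value: no value.


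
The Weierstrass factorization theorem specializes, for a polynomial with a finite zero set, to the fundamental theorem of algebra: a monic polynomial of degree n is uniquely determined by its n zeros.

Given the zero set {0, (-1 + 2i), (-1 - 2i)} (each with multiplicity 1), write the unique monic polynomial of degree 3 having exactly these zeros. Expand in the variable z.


The polynomial is p(z) = ∏_{α ∈ S} (z − α), where S = {0, (-1 + 2i), (-1 - 2i)}.
Expanding the product yields: p(z) = z^3 + 2·z^2 + 5·z.
Note conjugate pairs combine to real quadratics: (z − (-1+2i))(z − (-1−2i)) = z² + 2z + 5.
The resulting polynomial has degree 3 and real coefficients as required.

p(z) = z^3 + 2·z^2 + 5·z.


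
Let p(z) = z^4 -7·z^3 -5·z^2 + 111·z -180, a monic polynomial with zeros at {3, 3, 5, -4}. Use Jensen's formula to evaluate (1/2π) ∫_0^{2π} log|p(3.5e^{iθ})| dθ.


Zeros: -4, 3, 3, 5; r = 3.5.
Inside |z| < r: 3, 3. Outside (|z| ≥ r): -4, 5.
p(0) = -180, so log|p(0)| = log(180) = 5.1930.
Apply Jensen: I(r) = log|p(0)| + Σ_k log(r/|z_k|), summed over zeros inside |z| < r.
  log(r/|z_k|) for z_k = 3: log(3.5/3) = 0.1542
  log(r/|z_k|) for z_k = 3: log(3.5/3) = 0.1542
  Outside zeros (-4, 5) contribute nothing to the Jensen sum.
Sum over inside zeros: 0.3083.
I(r) = log|p(0)| + (inside sum) = 5.1930 + 0.3083 = 5.5013.
Note: since some zeros are outside |z| ≤ r, the simplified n·log(r) form does NOT apply — only the inside zeros contribute.

I(r) ≈ 5.5013.


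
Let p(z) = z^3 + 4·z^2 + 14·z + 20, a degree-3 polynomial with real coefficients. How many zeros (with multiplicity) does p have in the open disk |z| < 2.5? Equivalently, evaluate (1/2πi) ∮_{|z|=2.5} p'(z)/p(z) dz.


The zeros of p are: -2, (-1 + 3i), (-1 - 3i).
Their magnitudes are: 2, 3.162, 3.162.
Zeros with |z| < R = 2.5: -2.
Count = 1.
By the argument principle, (1/2πi) ∮_{|z|=R} p'(z)/p(z) dz equals exactly this count.

Number of zeros inside |z| < 2.5: 1.


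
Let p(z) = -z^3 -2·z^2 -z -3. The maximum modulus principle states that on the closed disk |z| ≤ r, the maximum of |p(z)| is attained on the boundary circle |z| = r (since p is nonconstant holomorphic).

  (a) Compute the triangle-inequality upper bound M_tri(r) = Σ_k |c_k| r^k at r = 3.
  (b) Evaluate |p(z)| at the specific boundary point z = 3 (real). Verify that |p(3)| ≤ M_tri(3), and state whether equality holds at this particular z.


Coefficients: c_0 = -3, c_1 = -1, c_2 = -2, c_3 = -1. Radius r = 3.
Part (a). Triangle bound: M_tri(r) = Σ_k |c_k| r^k
  = |-3|·3^0 + |-1|·3^1 + |-2|·3^2 + |-1|·3^3
  = 3 + 3 + 18 + 27 = 51.
This bounds M(r) := max_{|z|=r} |p(z)| from above; equality holds iff all terms c_k z^k can be made to align in phase at a single z on |z|=r.
Part (b). At z = 3 (real, on the circle |z| = r):
  p(3) = (-3)·3^0 + (-1)·3^1 + (-2)·3^2 + (-1)·3^3 = -51.
  |p(3)| = 51.
Since all nonzero coefficients share the same sign, |p(3)| = 51 = M_tri(3); the triangle bound is attained at z = 3, so in fact M(r) = 51.

M_tri(3) = 51; |p(3)| = 51; equality at z=3: yes.


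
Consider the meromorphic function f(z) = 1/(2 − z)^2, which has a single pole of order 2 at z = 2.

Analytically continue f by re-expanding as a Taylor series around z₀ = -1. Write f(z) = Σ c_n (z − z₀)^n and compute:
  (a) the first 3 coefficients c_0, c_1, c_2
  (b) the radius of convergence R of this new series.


Let w = z − z₀, so z = z₀ + w.
Then 2 − z = 2 − (z₀ + w) = (2 − z₀) − w = 3 − w.
f(z) = 1/(3 − w)^2 = (1/(3)^2) · (1 − w/(3))^{−2}.
By the binomial series (1−u)^{−2} = Σ_{n≥0} C(n+1, 1) u^n for |u|<1, with u = w/(3):
  c_n = C(n+1, 1) / (3)^(n+2).
  c_0 = 1/(3)^2 = 1/9.
  c_1 = 2/(3)^3 = 2/27.
  c_2 = 3/(3)^4 = 1/27.
The series is valid for |w/d| < 1, i.e. |z − z₀| < |d|.
Radius of convergence: R = |2 − z₀| = |3| = 3 (distance from z₀ to the singularity z = 2).

c_0 = 1/9, c_1 = 2/27, c_2 = 1/27; R = 3.


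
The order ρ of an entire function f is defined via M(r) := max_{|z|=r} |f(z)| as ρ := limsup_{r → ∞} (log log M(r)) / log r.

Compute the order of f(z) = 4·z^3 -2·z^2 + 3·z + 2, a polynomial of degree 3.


|f(z)| ≤ Σ|c_k|·r^k = O(r^3) as r → ∞. Polynomial growth is O(e^{r^ε}) for every ε > 0 (since r^3/e^{r^ε} → 0), so ρ ≤ ε for all ε > 0, i.e. ρ = 0. Every nonconstant polynomial has order 0.
Therefore ρ = 0.

Order ρ = 0.


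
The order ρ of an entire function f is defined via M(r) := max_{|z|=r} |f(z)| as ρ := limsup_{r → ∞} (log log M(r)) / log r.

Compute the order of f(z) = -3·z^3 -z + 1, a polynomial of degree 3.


|f(z)| ≤ Σ|c_k|·r^k = O(r^3) as r → ∞. Polynomial growth is O(e^{r^ε}) for every ε > 0 (since r^3/e^{r^ε} → 0), so ρ ≤ ε for all ε > 0, i.e. ρ = 0. Every nonconstant polynomial has order 0.
Therefore ρ = 0.

Order ρ = 0.


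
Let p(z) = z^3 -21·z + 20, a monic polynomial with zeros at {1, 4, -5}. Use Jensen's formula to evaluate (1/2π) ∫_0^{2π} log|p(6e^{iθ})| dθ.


Zeros: -5, 1, 4; r = 6.
Inside |z| < r: -5, 1, 4. Outside (|z| ≥ r): ∅.
p(0) = 20, so log|p(0)| = log(20) = 2.9957.
Apply Jensen: I(r) = log|p(0)| + Σ_k log(r/|z_k|), summed over zeros inside |z| < r.
  log(r/|z_k|) for z_k = 1: log(6/1) = 1.7918
  log(r/|z_k|) for z_k = 4: log(6/4) = 0.4055
  log(r/|z_k|) for z_k = -5: log(6/5) = 0.1823
Sum over inside zeros: 2.3795.
I(r) = log|p(0)| + (inside sum) = 2.9957 + 2.3795 = 5.3753.
Closed form (all zeros inside, monic): I(r) = n·log(r) = 3·log(6) = 5.3753. ✓

I(r) ≈ 5.3753.


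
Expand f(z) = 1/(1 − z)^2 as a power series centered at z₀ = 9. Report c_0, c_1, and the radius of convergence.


Let w = z − z₀, so z = z₀ + w.
Then 1 − z = 1 − (z₀ + w) = (1 − z₀) − w = -8 − w.
f(z) = 1/(-8 − w)^2 = (1/(-8)^2) · (1 − w/(-8))^{−2}.
By the binomial series (1−u)^{−2} = Σ_{n≥0} C(n+1, 1) u^n for |u|<1, with u = w/(-8):
  c_n = C(n+1, 1) / (-8)^(n+2).
  c_0 = 1/(-8)^2 = 1/64.
  c_1 = 2/(-8)^3 = -1/256.
The series is valid for |w/d| < 1, i.e. |z − z₀| < |d|.
Radius of convergence: R = |1 − z₀| = |-8| = 8 (distance from z₀ to the singularity z = 1).

c_0 = 1/64, c_1 = -1/256; R = 8.


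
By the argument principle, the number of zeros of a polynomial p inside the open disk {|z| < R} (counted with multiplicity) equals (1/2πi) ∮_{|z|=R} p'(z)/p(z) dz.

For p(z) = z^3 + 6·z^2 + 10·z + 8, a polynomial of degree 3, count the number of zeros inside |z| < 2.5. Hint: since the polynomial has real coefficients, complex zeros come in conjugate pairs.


The zeros of p are: -4, (-1 + 1i), (-1 - 1i).
Their magnitudes are: 4, 1.414, 1.414.
Zeros with |z| < R = 2.5: (-1 + 1i), (-1 - 1i).
Count = 2.
By the argument principle, (1/2πi) ∮_{|z|=R} p'(z)/p(z) dz equals exactly this count.

Number of zeros inside |z| < 2.5: 2.


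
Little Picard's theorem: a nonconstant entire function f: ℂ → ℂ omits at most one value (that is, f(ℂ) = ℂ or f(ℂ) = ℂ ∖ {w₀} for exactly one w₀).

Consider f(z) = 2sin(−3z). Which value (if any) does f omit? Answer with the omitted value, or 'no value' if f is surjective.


Little Picard bounds the complement of f(ℂ) to at most one point.
sin is entire and surjective onto ℂ: for every w ∈ ℂ, sin(ζ) = w has a solution ζ ∈ ℂ (e.g., via the complex inverse arcsin). With ζ = −3z this gives z = ζ/(-3). Then 2·sin(−3z) takes every value in 2·ℂ = ℂ, and adding 0 is a bijection of ℂ. So f is surjective and omits no value. (Note: only on the real line is sin bounded by [−1, 1].)

Omitted value: no value.


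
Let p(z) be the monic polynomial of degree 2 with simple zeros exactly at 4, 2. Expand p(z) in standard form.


The polynomial is p(z) = ∏_{α ∈ S} (z − α), where S = {4, 2}.
Expanding the product yields: p(z) = z^2 -6·z + 8.
The resulting polynomial has degree 2 and real coefficients as required.

p(z) = z^2 -6·z + 8.


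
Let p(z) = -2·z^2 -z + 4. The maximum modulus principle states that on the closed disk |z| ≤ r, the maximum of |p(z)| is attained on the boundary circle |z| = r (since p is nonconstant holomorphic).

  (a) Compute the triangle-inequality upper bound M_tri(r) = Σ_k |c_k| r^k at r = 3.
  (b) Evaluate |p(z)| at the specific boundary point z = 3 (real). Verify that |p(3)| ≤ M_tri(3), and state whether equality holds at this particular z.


Coefficients: c_0 = 4, c_1 = -1, c_2 = -2. Radius r = 3.
Part (a). Triangle bound: M_tri(r) = Σ_k |c_k| r^k
  = |4|·3^0 + |-1|·3^1 + |-2|·3^2
  = 4 + 3 + 18 = 25.
This bounds M(r) := max_{|z|=r} |p(z)| from above; equality holds iff all terms c_k z^k can be made to align in phase at a single z on |z|=r.
Part (b). At z = 3 (real, on the circle |z| = r):
  p(3) = (4)·3^0 + (-1)·3^1 + (-2)·3^2 = -17.
  |p(3)| = 17.
Check: |p(3)| = 17 ≤ 25 = M_tri(3). ✓ Equality does not hold at z = 3 (the coefficients have mixed signs, so the terms do not all align in phase there).

M_tri(3) = 25; |p(3)| = 17; equality at z=3: no.


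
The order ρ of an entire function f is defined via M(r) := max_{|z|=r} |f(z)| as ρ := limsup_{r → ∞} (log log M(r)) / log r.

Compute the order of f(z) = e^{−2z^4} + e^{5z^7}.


Each summand is entire of order 4 and 7 respectively (as in the single-exponential case). The order of a sum is at most the max of the orders, so ρ ≤ 7. For the lower bound: on |z|=r choose arg z so that 5z^7 is real positive; then |e^{5z^7}| = e^{5r^7} while |e^{-2z^4}| ≤ e^{2r^4} = o(e^{5r^7}). So |f| ≥ e^{5r^7}(1 − o(1)) and ρ ≥ 7. Hence ρ = max(4, 7) = 7.
Therefore ρ = 7.

Order ρ = 7.
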